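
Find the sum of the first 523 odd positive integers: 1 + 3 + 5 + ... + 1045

Sum of first n odd numbers = n²
= 523²
= 273529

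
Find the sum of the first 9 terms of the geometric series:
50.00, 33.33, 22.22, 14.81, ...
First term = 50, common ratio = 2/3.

Sₙ = a(1 - rⁿ) / (1 - r)
S_9 = 50(1 - (2/3)^9) / (1 - (2/3))
S_9 = 50(1 - (512/19683)) / (1/3)
S_9 = 958550/6561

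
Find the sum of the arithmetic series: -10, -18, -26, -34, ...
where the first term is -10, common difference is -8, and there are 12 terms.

Sₙ = n/2 × (first + last)
Last term = a + (n-1)d = -10 + (12-1)×(-8) = -98
S_12 = 12/2 × (-10 + (-98))
S_12 = 12/2 × (-108) = -648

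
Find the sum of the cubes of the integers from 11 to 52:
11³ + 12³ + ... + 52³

Use ∑_{k=1}^{n} k³ = [n(n+1)/2]², then subtract the first 10 terms.
∑_{k=1}^{52} k³ = [52×53/2]² = 1378² = 1898884
∑_{k=1}^{10} k³ = [10×11/2]² = 55² = 3025
∑_{k=11}^{52} k³ = 1898884 - 3025 = 1895859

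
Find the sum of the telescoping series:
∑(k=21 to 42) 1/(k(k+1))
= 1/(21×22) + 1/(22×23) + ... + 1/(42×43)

Partial fractions: 1/(k(k+1)) = 1/k - 1/(k+1)
The series telescopes:
= (1/21 - 1/22) + (1/22 - 1/23) + ... + (1/42 - 1/43)
= 1/21 - 1/43
= 22/903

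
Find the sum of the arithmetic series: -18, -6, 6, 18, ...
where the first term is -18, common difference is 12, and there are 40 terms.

Sₙ = n/2 × (first + last)
Last term = a + (n-1)d = -18 + (40-1)×12 = 450
S_40 = 40/2 × (-18 + 450)
S_40 = 40/2 × 432 = 8640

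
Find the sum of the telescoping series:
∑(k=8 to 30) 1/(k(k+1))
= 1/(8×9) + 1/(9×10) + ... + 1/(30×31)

Partial fractions: 1/(k(k+1)) = 1/k - 1/(k+1)
The series telescopes:
= (1/8 - 1/9) + (1/9 - 1/10) + ... + (1/30 - 1/31)
= 1/8 - 1/31
= 23/248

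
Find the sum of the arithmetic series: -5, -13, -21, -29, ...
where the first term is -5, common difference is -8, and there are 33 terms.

Sₙ = n/2 × (first + last)
Last term = a + (n-1)d = -5 + (33-1)×(-8) = -261
S_33 = 33/2 × (-5 + (-261))
S_33 = 33/2 × (-266) = -4389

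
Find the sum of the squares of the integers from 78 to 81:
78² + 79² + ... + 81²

Use ∑_{k=1}^{n} k² = n(n+1)(2n+1)/6, then subtract the first 77 terms.
∑_{k=1}^{81} k² = 81×82×163/6 = 180441
∑_{k=1}^{77} k² = 77×78×155/6 = 155155
∑_{k=78}^{81} k² = 180441 - 155155 = 25286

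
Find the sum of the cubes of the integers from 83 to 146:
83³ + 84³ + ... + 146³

Use ∑_{k=1}^{n} k³ = [n(n+1)/2]², then subtract the first 82 terms.
∑_{k=1}^{146} k³ = [146×147/2]² = 10731² = 115154361
∑_{k=1}^{82} k³ = [82×83/2]² = 3403² = 11580409
∑_{k=83}^{146} k³ = 115154361 - 11580409 = 103573952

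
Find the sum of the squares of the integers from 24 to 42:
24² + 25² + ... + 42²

Use ∑_{k=1}^{n} k² = n(n+1)(2n+1)/6, then subtract the first 23 terms.
∑_{k=1}^{42} k² = 42×43×85/6 = 25585
∑_{k=1}^{23} k² = 23×24×47/6 = 4324
∑_{k=24}^{42} k² = 25585 - 4324 = 21261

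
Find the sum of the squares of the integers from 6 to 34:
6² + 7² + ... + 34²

Use ∑_{k=1}^{n} k² = n(n+1)(2n+1)/6, then subtract the first 5 terms.
∑_{k=1}^{34} k² = 34×35×69/6 = 13685
∑_{k=1}^{5} k² = 5×6×11/6 = 55
∑_{k=6}^{34} k² = 13685 - 55 = 13630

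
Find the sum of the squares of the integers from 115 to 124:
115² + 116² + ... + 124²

Use ∑_{k=1}^{n} k² = n(n+1)(2n+1)/6, then subtract the first 114 terms.
∑_{k=1}^{124} k² = 124×125×249/6 = 643250
∑_{k=1}^{114} k² = 114×115×229/6 = 500365
∑_{k=115}^{124} k² = 643250 - 500365 = 142885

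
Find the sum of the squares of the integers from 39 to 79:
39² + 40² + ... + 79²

Use ∑_{k=1}^{n} k² = n(n+1)(2n+1)/6, then subtract the first 38 terms.
∑_{k=1}^{79} k² = 79×80×159/6 = 167480
∑_{k=1}^{38} k² = 38×39×77/6 = 19019
∑_{k=39}^{79} k² = 167480 - 19019 = 148461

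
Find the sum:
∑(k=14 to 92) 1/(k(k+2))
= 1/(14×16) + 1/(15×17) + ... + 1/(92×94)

Partial fractions: 1/(k(k+2)) = (1/2)[1/k - 1/(k+2)]
Telescoping leaves the first two and last two terms:
= (1/2)[1/14 + 1/15 - 1/93 - 1/94]
= 8927/152985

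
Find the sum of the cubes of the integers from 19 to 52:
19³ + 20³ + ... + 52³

Use ∑_{k=1}^{n} k³ = [n(n+1)/2]², then subtract the first 18 terms.
∑_{k=1}^{52} k³ = [52×53/2]² = 1378² = 1898884
∑_{k=1}^{18} k³ = [18×19/2]² = 171² = 29241
∑_{k=19}^{52} k³ = 1898884 - 29241 = 1869643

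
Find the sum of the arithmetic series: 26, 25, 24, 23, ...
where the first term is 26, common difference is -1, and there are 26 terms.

Sₙ = n/2 × (first + last)
Last term = a + (n-1)d = 26 + (26-1)×(-1) = 1
S_26 = 26/2 × (26 + 1)
S_26 = 26/2 × 27 = 351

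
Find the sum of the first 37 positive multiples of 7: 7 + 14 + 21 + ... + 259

Factor out 7: = 7(1 + 2 + ... + 37) = 7 × n(n+1)/2
= 7 × 37×38/2
= 7 × 703
= 4921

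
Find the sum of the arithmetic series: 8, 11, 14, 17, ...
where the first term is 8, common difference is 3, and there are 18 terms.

Sₙ = n/2 × (first + last)
Last term = a + (n-1)d = 8 + (18-1)×3 = 59
S_18 = 18/2 × (8 + 59)
S_18 = 18/2 × 67 = 603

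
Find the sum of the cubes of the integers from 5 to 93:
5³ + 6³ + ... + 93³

Use ∑_{k=1}^{n} k³ = [n(n+1)/2]², then subtract the first 4 terms.
∑_{k=1}^{93} k³ = [93×94/2]² = 4371² = 19105641
∑_{k=1}^{4} k³ = [4×5/2]² = 10² = 100
∑_{k=5}^{93} k³ = 19105641 - 100 = 19105541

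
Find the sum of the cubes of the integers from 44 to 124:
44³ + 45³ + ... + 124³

Use ∑_{k=1}^{n} k³ = [n(n+1)/2]², then subtract the first 43 terms.
∑_{k=1}^{124} k³ = [124×125/2]² = 7750² = 60062500
∑_{k=1}^{43} k³ = [43×44/2]² = 946² = 894916
∑_{k=44}^{124} k³ = 60062500 - 894916 = 59167584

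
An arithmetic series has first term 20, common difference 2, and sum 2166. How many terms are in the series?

Using S = n/2 × [2a + (n-1)d]
2166 = n/2 × [2(20) + (n-1)(2)]
2166 = n/2 × [40 + 2n - 2]
4332 = n × [38 + 2n]
2n² + (38)n - 4332 = 0
Discriminant: Δ = (38)² - 4(2)(-4332) = 1444 + 34656 = 36100
√Δ = 190
n = [-(38) + √Δ] / (2·2) = (-38 + 190) / 4 = 152 / 4 = 38
(The negative root is discarded since n must be a positive integer.)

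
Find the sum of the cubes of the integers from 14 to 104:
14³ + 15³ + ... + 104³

Use ∑_{k=1}^{n} k³ = [n(n+1)/2]², then subtract the first 13 terms.
∑_{k=1}^{104} k³ = [104×105/2]² = 5460² = 29811600
∑_{k=1}^{13} k³ = [13×14/2]² = 91² = 8281
∑_{k=14}^{104} k³ = 29811600 - 8281 = 29803319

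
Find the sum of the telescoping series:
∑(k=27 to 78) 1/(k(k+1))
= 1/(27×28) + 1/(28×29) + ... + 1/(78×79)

Partial fractions: 1/(k(k+1)) = 1/k - 1/(k+1)
The series telescopes:
= (1/27 - 1/28) + (1/28 - 1/29) + ... + (1/78 - 1/79)
= 1/27 - 1/79
= 52/2133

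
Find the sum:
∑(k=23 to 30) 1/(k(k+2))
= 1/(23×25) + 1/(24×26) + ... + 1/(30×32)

Partial fractions: 1/(k(k+2)) = (1/2)[1/k - 1/(k+2)]
Telescoping leaves the first two and last two terms:
= (1/2)[1/23 + 1/24 - 1/31 - 1/32]
= 1481/136896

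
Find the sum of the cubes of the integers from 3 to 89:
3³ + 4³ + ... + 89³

Use ∑_{k=1}^{n} k³ = [n(n+1)/2]², then subtract the first 2 terms.
∑_{k=1}^{89} k³ = [89×90/2]² = 4005² = 16040025
∑_{k=1}^{2} k³ = [2×3/2]² = 3² = 9
∑_{k=3}^{89} k³ = 16040025 - 9 = 16040016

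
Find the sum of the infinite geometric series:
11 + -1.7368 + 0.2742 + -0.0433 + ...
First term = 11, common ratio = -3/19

For |r| < 1, S = a / (1 - r)
S = 11 / (1 - (-3/19))
S = 11 / (22/19)
S = 19/2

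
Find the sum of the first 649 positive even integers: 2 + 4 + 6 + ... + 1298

Sum of first n even numbers = n(n+1)
= 649×650
= 421850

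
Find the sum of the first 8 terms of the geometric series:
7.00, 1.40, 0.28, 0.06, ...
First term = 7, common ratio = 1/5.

Sₙ = a(1 - rⁿ) / (1 - r)
S_8 = 7(1 - (1/5)^8) / (1 - (1/5))
S_8 = 7(1 - (1/390625)) / (4/5)
S_8 = 683592/78125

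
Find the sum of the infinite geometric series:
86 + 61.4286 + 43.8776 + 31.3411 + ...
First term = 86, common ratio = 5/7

For |r| < 1, S = a / (1 - r)
S = 86 / (1 - (5/7))
S = 86 / (2/7)
S = 301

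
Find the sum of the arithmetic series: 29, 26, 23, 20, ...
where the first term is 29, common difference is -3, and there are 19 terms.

Sₙ = n/2 × (first + last)
Last term = a + (n-1)d = 29 + (19-1)×(-3) = -25
S_19 = 19/2 × (29 + (-25))
S_19 = 19/2 × 4 = 38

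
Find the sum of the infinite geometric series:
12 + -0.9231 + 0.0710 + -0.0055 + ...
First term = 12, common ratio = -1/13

For |r| < 1, S = a / (1 - r)
S = 12 / (1 - (-1/13))
S = 12 / (14/13)
S = 78/7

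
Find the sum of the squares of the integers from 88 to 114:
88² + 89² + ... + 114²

Use ∑_{k=1}^{n} k² = n(n+1)(2n+1)/6, then subtract the first 87 terms.
∑_{k=1}^{114} k² = 114×115×229/6 = 500365
∑_{k=1}^{87} k² = 87×88×175/6 = 223300
∑_{k=88}^{114} k² = 500365 - 223300 = 277065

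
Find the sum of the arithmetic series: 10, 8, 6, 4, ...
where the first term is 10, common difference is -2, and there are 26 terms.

Sₙ = n/2 × (first + last)
Last term = a + (n-1)d = 10 + (26-1)×(-2) = -40
S_26 = 26/2 × (10 + (-40))
S_26 = 26/2 × (-30) = -390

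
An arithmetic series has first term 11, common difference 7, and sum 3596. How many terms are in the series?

Using S = n/2 × [2a + (n-1)d]
3596 = n/2 × [2(11) + (n-1)(7)]
3596 = n/2 × [22 + 7n - 7]
7192 = n × [15 + 7n]
7n² + (15)n - 7192 = 0
Discriminant: Δ = (15)² - 4(7)(-7192) = 225 + 201376 = 201601
√Δ = 449
n = [-(15) + √Δ] / (2·7) = (-15 + 449) / 14 = 434 / 14 = 31
(The negative root is discarded since n must be a positive integer.)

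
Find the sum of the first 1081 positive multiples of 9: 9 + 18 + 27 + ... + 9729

Factor out 9: = 9(1 + 2 + ... + 1081) = 9 × n(n+1)/2
= 9 × 1081×1082/2
= 9 × 584821
= 5263389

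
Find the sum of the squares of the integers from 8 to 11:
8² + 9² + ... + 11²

Use ∑_{k=1}^{n} k² = n(n+1)(2n+1)/6, then subtract the first 7 terms.
∑_{k=1}^{11} k² = 11×12×23/6 = 506
∑_{k=1}^{7} k² = 7×8×15/6 = 140
∑_{k=8}^{11} k² = 506 - 140 = 366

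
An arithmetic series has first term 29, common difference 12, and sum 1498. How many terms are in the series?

Using S = n/2 × [2a + (n-1)d]
1498 = n/2 × [2(29) + (n-1)(12)]
1498 = n/2 × [58 + 12n - 12]
2996 = n × [46 + 12n]
12n² + (46)n - 2996 = 0
Discriminant: Δ = (46)² - 4(12)(-2996) = 2116 + 143808 = 145924
√Δ = 382
n = [-(46) + √Δ] / (2·12) = (-46 + 382) / 24 = 336 / 24 = 14
(The negative root is discarded since n must be a positive integer.)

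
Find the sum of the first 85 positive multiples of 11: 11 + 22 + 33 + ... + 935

Factor out 11: = 11(1 + 2 + ... + 85) = 11 × n(n+1)/2
= 11 × 85×86/2
= 11 × 3655
= 40205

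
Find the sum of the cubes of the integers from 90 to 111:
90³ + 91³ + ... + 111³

Use ∑_{k=1}^{n} k³ = [n(n+1)/2]², then subtract the first 89 terms.
∑_{k=1}^{111} k³ = [111×112/2]² = 6216² = 38638656
∑_{k=1}^{89} k³ = [89×90/2]² = 4005² = 16040025
∑_{k=90}^{111} k³ = 38638656 - 16040025 = 22598631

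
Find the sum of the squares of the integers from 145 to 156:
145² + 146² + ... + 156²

Use ∑_{k=1}^{n} k² = n(n+1)(2n+1)/6, then subtract the first 144 terms.
∑_{k=1}^{156} k² = 156×157×313/6 = 1277666
∑_{k=1}^{144} k² = 144×145×289/6 = 1005720
∑_{k=145}^{156} k² = 1277666 - 1005720 = 271946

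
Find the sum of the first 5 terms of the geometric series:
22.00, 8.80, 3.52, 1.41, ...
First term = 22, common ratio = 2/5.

Sₙ = a(1 - rⁿ) / (1 - r)
S_5 = 22(1 - (2/5)^5) / (1 - (2/5))
S_5 = 22(1 - (32/3125)) / (3/5)
S_5 = 22682/625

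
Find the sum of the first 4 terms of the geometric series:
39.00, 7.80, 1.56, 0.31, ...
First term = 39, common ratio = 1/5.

Sₙ = a(1 - rⁿ) / (1 - r)
S_4 = 39(1 - (1/5)^4) / (1 - (1/5))
S_4 = 39(1 - (1/625)) / (4/5)
S_4 = 6084/125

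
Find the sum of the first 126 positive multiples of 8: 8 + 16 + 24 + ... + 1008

Factor out 8: = 8(1 + 2 + ... + 126) = 8 × n(n+1)/2
= 8 × 126×127/2
= 8 × 8001
= 64008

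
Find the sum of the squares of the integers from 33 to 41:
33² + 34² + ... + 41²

Use ∑_{k=1}^{n} k² = n(n+1)(2n+1)/6, then subtract the first 32 terms.
∑_{k=1}^{41} k² = 41×42×83/6 = 23821
∑_{k=1}^{32} k² = 32×33×65/6 = 11440
∑_{k=33}^{41} k² = 23821 - 11440 = 12381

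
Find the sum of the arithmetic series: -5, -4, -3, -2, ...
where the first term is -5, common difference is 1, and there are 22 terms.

Sₙ = n/2 × (first + last)
Last term = a + (n-1)d = -5 + (22-1)×1 = 16
S_22 = 22/2 × (-5 + 16)
S_22 = 22/2 × 11 = 121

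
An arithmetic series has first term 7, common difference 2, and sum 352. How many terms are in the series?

Using S = n/2 × [2a + (n-1)d]
352 = n/2 × [2(7) + (n-1)(2)]
352 = n/2 × [14 + 2n - 2]
704 = n × [12 + 2n]
2n² + (12)n - 704 = 0
Discriminant: Δ = (12)² - 4(2)(-704) = 144 + 5632 = 5776
√Δ = 76
n = [-(12) + √Δ] / (2·2) = (-12 + 76) / 4 = 64 / 4 = 16
(The negative root is discarded since n must be a positive integer.)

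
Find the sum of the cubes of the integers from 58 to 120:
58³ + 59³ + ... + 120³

Use ∑_{k=1}^{n} k³ = [n(n+1)/2]², then subtract the first 57 terms.
∑_{k=1}^{120} k³ = [120×121/2]² = 7260² = 52707600
∑_{k=1}^{57} k³ = [57×58/2]² = 1653² = 2732409
∑_{k=58}^{120} k³ = 52707600 - 2732409 = 49975191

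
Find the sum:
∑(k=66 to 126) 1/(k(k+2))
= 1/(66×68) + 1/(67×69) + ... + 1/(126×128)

Partial fractions: 1/(k(k+2)) = (1/2)[1/k - 1/(k+2)]
Telescoping leaves the first two and last two terms:
= (1/2)[1/66 + 1/67 - 1/127 - 1/128]
= 517219/71884032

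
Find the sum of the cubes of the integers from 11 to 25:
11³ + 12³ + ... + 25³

Use ∑_{k=1}^{n} k³ = [n(n+1)/2]², then subtract the first 10 terms.
∑_{k=1}^{25} k³ = [25×26/2]² = 325² = 105625
∑_{k=1}^{10} k³ = [10×11/2]² = 55² = 3025
∑_{k=11}^{25} k³ = 105625 - 3025 = 102600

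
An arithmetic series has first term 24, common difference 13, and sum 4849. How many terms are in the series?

Using S = n/2 × [2a + (n-1)d]
4849 = n/2 × [2(24) + (n-1)(13)]
4849 = n/2 × [48 + 13n - 13]
9698 = n × [35 + 13n]
13n² + (35)n - 9698 = 0
Discriminant: Δ = (35)² - 4(13)(-9698) = 1225 + 504296 = 505521
√Δ = 711
n = [-(35) + √Δ] / (2·13) = (-35 + 711) / 26 = 676 / 26 = 26
(The negative root is discarded since n must be a positive integer.)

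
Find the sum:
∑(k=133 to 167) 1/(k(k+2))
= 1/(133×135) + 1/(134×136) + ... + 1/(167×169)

Partial fractions: 1/(k(k+2)) = (1/2)[1/k - 1/(k+2)]
Telescoping leaves the first two and last two terms:
= (1/2)[1/133 + 1/134 - 1/168 - 1/169]
= 112475/72286032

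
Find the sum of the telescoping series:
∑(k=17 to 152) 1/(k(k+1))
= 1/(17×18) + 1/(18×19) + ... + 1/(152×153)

Partial fractions: 1/(k(k+1)) = 1/k - 1/(k+1)
The series telescopes:
= (1/17 - 1/18) + (1/18 - 1/19) + ... + (1/152 - 1/153)
= 1/17 - 1/153
= 8/153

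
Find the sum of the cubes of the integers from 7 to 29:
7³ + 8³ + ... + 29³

Use ∑_{k=1}^{n} k³ = [n(n+1)/2]², then subtract the first 6 terms.
∑_{k=1}^{29} k³ = [29×30/2]² = 435² = 189225
∑_{k=1}^{6} k³ = [6×7/2]² = 21² = 441
∑_{k=7}^{29} k³ = 189225 - 441 = 188784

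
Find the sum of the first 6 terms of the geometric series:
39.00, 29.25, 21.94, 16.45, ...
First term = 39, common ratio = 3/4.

Sₙ = a(1 - rⁿ) / (1 - r)
S_6 = 39(1 - (3/4)^6) / (1 - (3/4))
S_6 = 39(1 - (729/4096)) / (1/4)
S_6 = 131313/1024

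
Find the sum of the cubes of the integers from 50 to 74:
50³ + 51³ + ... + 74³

Use ∑_{k=1}^{n} k³ = [n(n+1)/2]², then subtract the first 49 terms.
∑_{k=1}^{74} k³ = [74×75/2]² = 2775² = 7700625
∑_{k=1}^{49} k³ = [49×50/2]² = 1225² = 1500625
∑_{k=50}^{74} k³ = 7700625 - 1500625 = 6200000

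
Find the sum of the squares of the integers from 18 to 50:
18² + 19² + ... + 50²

Use ∑_{k=1}^{n} k² = n(n+1)(2n+1)/6, then subtract the first 17 terms.
∑_{k=1}^{50} k² = 50×51×101/6 = 42925
∑_{k=1}^{17} k² = 17×18×35/6 = 1785
∑_{k=18}^{50} k² = 42925 - 1785 = 41140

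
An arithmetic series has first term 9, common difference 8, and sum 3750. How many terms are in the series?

Using S = n/2 × [2a + (n-1)d]
3750 = n/2 × [2(9) + (n-1)(8)]
3750 = n/2 × [18 + 8n - 8]
7500 = n × [10 + 8n]
8n² + (10)n - 7500 = 0
Discriminant: Δ = (10)² - 4(8)(-7500) = 100 + 240000 = 240100
√Δ = 490
n = [-(10) + √Δ] / (2·8) = (-10 + 490) / 16 = 480 / 16 = 30
(The negative root is discarded since n must be a positive integer.)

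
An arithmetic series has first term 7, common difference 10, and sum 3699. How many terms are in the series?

Using S = n/2 × [2a + (n-1)d]
3699 = n/2 × [2(7) + (n-1)(10)]
3699 = n/2 × [14 + 10n - 10]
7398 = n × [4 + 10n]
10n² + (4)n - 7398 = 0
Discriminant: Δ = (4)² - 4(10)(-7398) = 16 + 295920 = 295936
√Δ = 544
n = [-(4) + √Δ] / (2·10) = (-4 + 544) / 20 = 540 / 20 = 27
(The negative root is discarded since n must be a positive integer.)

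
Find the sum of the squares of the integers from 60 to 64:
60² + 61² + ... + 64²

Use ∑_{k=1}^{n} k² = n(n+1)(2n+1)/6, then subtract the first 59 terms.
∑_{k=1}^{64} k² = 64×65×129/6 = 89440
∑_{k=1}^{59} k² = 59×60×119/6 = 70210
∑_{k=60}^{64} k² = 89440 - 70210 = 19230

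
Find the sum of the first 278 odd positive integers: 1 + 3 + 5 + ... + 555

Sum of first n odd numbers = n²
= 278²
= 77284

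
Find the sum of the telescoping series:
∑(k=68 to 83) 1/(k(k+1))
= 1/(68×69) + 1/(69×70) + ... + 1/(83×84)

Partial fractions: 1/(k(k+1)) = 1/k - 1/(k+1)
The series telescopes:
= (1/68 - 1/69) + (1/69 - 1/70) + ... + (1/83 - 1/84)
= 1/68 - 1/84
= 1/357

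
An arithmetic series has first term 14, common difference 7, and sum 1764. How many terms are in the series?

Using S = n/2 × [2a + (n-1)d]
1764 = n/2 × [2(14) + (n-1)(7)]
1764 = n/2 × [28 + 7n - 7]
3528 = n × [21 + 7n]
7n² + (21)n - 3528 = 0
Discriminant: Δ = (21)² - 4(7)(-3528) = 441 + 98784 = 99225
√Δ = 315
n = [-(21) + √Δ] / (2·7) = (-21 + 315) / 14 = 294 / 14 = 21
(The negative root is discarded since n must be a positive integer.)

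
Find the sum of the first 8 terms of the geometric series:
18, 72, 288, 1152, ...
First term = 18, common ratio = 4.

Sₙ = a(1 - rⁿ) / (1 - r)
S_8 = 18(1 - 4^8) / (1 - 4)
S_8 = 18(1 - 65536) / (-3)
S_8 = 393210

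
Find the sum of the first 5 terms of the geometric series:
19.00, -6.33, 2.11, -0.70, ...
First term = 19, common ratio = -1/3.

Sₙ = a(1 - rⁿ) / (1 - r)
S_5 = 19(1 - (-1/3)^5) / (1 - (-1/3))
S_5 = 19(1 - (-1/243)) / (4/3)
S_5 = 1159/81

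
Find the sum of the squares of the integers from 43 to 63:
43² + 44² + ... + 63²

Use ∑_{k=1}^{n} k² = n(n+1)(2n+1)/6, then subtract the first 42 terms.
∑_{k=1}^{63} k² = 63×64×127/6 = 85344
∑_{k=1}^{42} k² = 42×43×85/6 = 25585
∑_{k=43}^{63} k² = 85344 - 25585 = 59759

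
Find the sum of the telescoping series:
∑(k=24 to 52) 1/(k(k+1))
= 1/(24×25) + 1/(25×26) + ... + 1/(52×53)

Partial fractions: 1/(k(k+1)) = 1/k - 1/(k+1)
The series telescopes:
= (1/24 - 1/25) + (1/25 - 1/26) + ... + (1/52 - 1/53)
= 1/24 - 1/53
= 29/1272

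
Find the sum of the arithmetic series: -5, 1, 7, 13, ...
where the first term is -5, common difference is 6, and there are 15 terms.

Sₙ = n/2 × (first + last)
Last term = a + (n-1)d = -5 + (15-1)×6 = 79
S_15 = 15/2 × (-5 + 79)
S_15 = 15/2 × 74 = 555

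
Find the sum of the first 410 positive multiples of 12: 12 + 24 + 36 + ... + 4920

Factor out 12: = 12(1 + 2 + ... + 410) = 12 × n(n+1)/2
= 12 × 410×411/2
= 12 × 84255
= 1011060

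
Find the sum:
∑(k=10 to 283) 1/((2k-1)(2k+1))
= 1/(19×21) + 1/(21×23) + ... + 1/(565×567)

Partial fractions: 1/((2k-1)(2k+1)) = (1/2)[1/(2k-1) - 1/(2k+1)]
The series telescopes:
= (1/2)[1/19 - 1/567]
= 274/10773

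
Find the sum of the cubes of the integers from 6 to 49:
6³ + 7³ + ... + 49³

Use ∑_{k=1}^{n} k³ = [n(n+1)/2]², then subtract the first 5 terms.
∑_{k=1}^{49} k³ = [49×50/2]² = 1225² = 1500625
∑_{k=1}^{5} k³ = [5×6/2]² = 15² = 225
∑_{k=6}^{49} k³ = 1500625 - 225 = 1500400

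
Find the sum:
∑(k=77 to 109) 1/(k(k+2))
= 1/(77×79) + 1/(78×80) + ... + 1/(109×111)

Partial fractions: 1/(k(k+2)) = (1/2)[1/k - 1/(k+2)]
Telescoping leaves the first two and last two terms:
= (1/2)[1/77 + 1/78 - 1/110 - 1/111]
= 2141/555555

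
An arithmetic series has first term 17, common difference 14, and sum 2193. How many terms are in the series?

Using S = n/2 × [2a + (n-1)d]
2193 = n/2 × [2(17) + (n-1)(14)]
2193 = n/2 × [34 + 14n - 14]
4386 = n × [20 + 14n]
14n² + (20)n - 4386 = 0
Discriminant: Δ = (20)² - 4(14)(-4386) = 400 + 245616 = 246016
√Δ = 496
n = [-(20) + √Δ] / (2·14) = (-20 + 496) / 28 = 476 / 28 = 17
(The negative root is discarded since n must be a positive integer.)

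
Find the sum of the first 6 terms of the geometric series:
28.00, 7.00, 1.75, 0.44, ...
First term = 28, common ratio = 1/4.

Sₙ = a(1 - rⁿ) / (1 - r)
S_6 = 28(1 - (1/4)^6) / (1 - (1/4))
S_6 = 28(1 - (1/4096)) / (3/4)
S_6 = 9555/256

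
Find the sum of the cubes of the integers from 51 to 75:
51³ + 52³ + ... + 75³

Use ∑_{k=1}^{n} k³ = [n(n+1)/2]², then subtract the first 50 terms.
∑_{k=1}^{75} k³ = [75×76/2]² = 2850² = 8122500
∑_{k=1}^{50} k³ = [50×51/2]² = 1275² = 1625625
∑_{k=51}^{75} k³ = 8122500 - 1625625 = 6496875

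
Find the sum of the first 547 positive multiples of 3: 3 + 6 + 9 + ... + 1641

Factor out 3: = 3(1 + 2 + ... + 547) = 3 × n(n+1)/2
= 3 × 547×548/2
= 3 × 149878
= 449634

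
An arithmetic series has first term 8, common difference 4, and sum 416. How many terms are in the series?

Using S = n/2 × [2a + (n-1)d]
416 = n/2 × [2(8) + (n-1)(4)]
416 = n/2 × [16 + 4n - 4]
832 = n × [12 + 4n]
4n² + (12)n - 832 = 0
Discriminant: Δ = (12)² - 4(4)(-832) = 144 + 13312 = 13456
√Δ = 116
n = [-(12) + √Δ] / (2·4) = (-12 + 116) / 8 = 104 / 8 = 13
(The negative root is discarded since n must be a positive integer.)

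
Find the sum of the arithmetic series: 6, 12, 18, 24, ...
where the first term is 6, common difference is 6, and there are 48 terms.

Sₙ = n/2 × (first + last)
Last term = a + (n-1)d = 6 + (48-1)×6 = 288
S_48 = 48/2 × (6 + 288)
S_48 = 48/2 × 294 = 7056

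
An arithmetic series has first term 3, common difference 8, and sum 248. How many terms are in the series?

Using S = n/2 × [2a + (n-1)d]
248 = n/2 × [2(3) + (n-1)(8)]
248 = n/2 × [6 + 8n - 8]
496 = n × [-2 + 8n]
8n² + (-2)n - 496 = 0
Discriminant: Δ = (-2)² - 4(8)(-496) = 4 + 15872 = 15876
√Δ = 126
n = [-(-2) + √Δ] / (2·8) = (2 + 126) / 16 = 128 / 16 = 8
(The negative root is discarded since n must be a positive integer.)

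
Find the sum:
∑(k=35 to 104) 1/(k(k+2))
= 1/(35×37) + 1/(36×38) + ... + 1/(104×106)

Partial fractions: 1/(k(k+2)) = (1/2)[1/k - 1/(k+2)]
Telescoping leaves the first two and last two terms:
= (1/2)[1/35 + 1/36 - 1/105 - 1/106]
= 2497/133560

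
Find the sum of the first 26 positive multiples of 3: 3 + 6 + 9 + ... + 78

Factor out 3: = 3(1 + 2 + ... + 26) = 3 × n(n+1)/2
= 3 × 26×27/2
= 3 × 351
= 1053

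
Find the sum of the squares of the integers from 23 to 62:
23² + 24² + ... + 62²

Use ∑_{k=1}^{n} k² = n(n+1)(2n+1)/6, then subtract the first 22 terms.
∑_{k=1}^{62} k² = 62×63×125/6 = 81375
∑_{k=1}^{22} k² = 22×23×45/6 = 3795
∑_{k=23}^{62} k² = 81375 - 3795 = 77580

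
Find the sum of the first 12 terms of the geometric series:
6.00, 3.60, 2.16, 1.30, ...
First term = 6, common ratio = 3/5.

Sₙ = a(1 - rⁿ) / (1 - r)
S_12 = 6(1 - (3/5)^12) / (1 - (3/5))
S_12 = 6(1 - (531441/244140625)) / (2/5)
S_12 = 730827552/48828125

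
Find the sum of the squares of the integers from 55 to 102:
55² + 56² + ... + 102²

Use ∑_{k=1}^{n} k² = n(n+1)(2n+1)/6, then subtract the first 54 terms.
∑_{k=1}^{102} k² = 102×103×205/6 = 358955
∑_{k=1}^{54} k² = 54×55×109/6 = 53955
∑_{k=55}^{102} k² = 358955 - 53955 = 305000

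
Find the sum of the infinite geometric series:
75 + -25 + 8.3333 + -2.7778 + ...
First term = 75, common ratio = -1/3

For |r| < 1, S = a / (1 - r)
S = 75 / (1 - (-1/3))
S = 75 / (4/3)
S = 225/4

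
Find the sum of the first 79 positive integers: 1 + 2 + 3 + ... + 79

Formula: ∑k = n(n+1)/2
= 79×80/2
= 6320/2
= 3160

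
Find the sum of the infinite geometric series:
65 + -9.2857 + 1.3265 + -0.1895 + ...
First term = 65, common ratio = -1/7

For |r| < 1, S = a / (1 - r)
S = 65 / (1 - (-1/7))
S = 65 / (8/7)
S = 455/8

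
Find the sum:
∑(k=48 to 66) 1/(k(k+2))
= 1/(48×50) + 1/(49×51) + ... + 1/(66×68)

Partial fractions: 1/(k(k+2)) = (1/2)[1/k - 1/(k+2)]
Telescoping leaves the first two and last two terms:
= (1/2)[1/48 + 1/49 - 1/67 - 1/68]
= 31103/5357856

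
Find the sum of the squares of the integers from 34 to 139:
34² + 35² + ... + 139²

Use ∑_{k=1}^{n} k² = n(n+1)(2n+1)/6, then subtract the first 33 terms.
∑_{k=1}^{139} k² = 139×140×279/6 = 904890
∑_{k=1}^{33} k² = 33×34×67/6 = 12529
∑_{k=34}^{139} k² = 904890 - 12529 = 892361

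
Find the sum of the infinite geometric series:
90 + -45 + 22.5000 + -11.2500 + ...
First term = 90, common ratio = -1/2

For |r| < 1, S = a / (1 - r)
S = 90 / (1 - (-1/2))
S = 90 / (3/2)
S = 60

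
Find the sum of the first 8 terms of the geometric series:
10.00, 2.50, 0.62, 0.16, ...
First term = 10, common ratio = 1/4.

Sₙ = a(1 - rⁿ) / (1 - r)
S_8 = 10(1 - (1/4)^8) / (1 - (1/4))
S_8 = 10(1 - (1/65536)) / (3/4)
S_8 = 109225/8192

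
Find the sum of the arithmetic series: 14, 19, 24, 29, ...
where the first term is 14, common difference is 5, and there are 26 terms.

Sₙ = n/2 × (first + last)
Last term = a + (n-1)d = 14 + (26-1)×5 = 139
S_26 = 26/2 × (14 + 139)
S_26 = 26/2 × 153 = 1989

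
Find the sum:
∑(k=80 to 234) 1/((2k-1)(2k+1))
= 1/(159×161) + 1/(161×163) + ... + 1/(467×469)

Partial fractions: 1/((2k-1)(2k+1)) = (1/2)[1/(2k-1) - 1/(2k+1)]
The series telescopes:
= (1/2)[1/159 - 1/469]
= 155/74571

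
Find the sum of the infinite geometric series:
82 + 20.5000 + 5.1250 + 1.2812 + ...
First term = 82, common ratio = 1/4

For |r| < 1, S = a / (1 - r)
S = 82 / (1 - (1/4))
S = 82 / (3/4)
S = 328/3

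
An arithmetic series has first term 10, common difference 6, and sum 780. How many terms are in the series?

Using S = n/2 × [2a + (n-1)d]
780 = n/2 × [2(10) + (n-1)(6)]
780 = n/2 × [20 + 6n - 6]
1560 = n × [14 + 6n]
6n² + (14)n - 1560 = 0
Discriminant: Δ = (14)² - 4(6)(-1560) = 196 + 37440 = 37636
√Δ = 194
n = [-(14) + √Δ] / (2·6) = (-14 + 194) / 12 = 180 / 12 = 15
(The negative root is discarded since n must be a positive integer.)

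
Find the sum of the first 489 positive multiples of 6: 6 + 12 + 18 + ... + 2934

Factor out 6: = 6(1 + 2 + ... + 489) = 6 × n(n+1)/2
= 6 × 489×490/2
= 6 × 119805
= 718830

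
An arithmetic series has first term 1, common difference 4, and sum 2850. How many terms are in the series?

Using S = n/2 × [2a + (n-1)d]
2850 = n/2 × [2(1) + (n-1)(4)]
2850 = n/2 × [2 + 4n - 4]
5700 = n × [-2 + 4n]
4n² + (-2)n - 5700 = 0
Discriminant: Δ = (-2)² - 4(4)(-5700) = 4 + 91200 = 91204
√Δ = 302
n = [-(-2) + √Δ] / (2·4) = (2 + 302) / 8 = 304 / 8 = 38
(The negative root is discarded since n must be a positive integer.)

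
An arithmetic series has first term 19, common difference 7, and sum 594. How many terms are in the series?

Using S = n/2 × [2a + (n-1)d]
594 = n/2 × [2(19) + (n-1)(7)]
594 = n/2 × [38 + 7n - 7]
1188 = n × [31 + 7n]
7n² + (31)n - 1188 = 0
Discriminant: Δ = (31)² - 4(7)(-1188) = 961 + 33264 = 34225
√Δ = 185
n = [-(31) + √Δ] / (2·7) = (-31 + 185) / 14 = 154 / 14 = 11
(The negative root is discarded since n must be a positive integer.)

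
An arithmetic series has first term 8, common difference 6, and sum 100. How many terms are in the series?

Using S = n/2 × [2a + (n-1)d]
100 = n/2 × [2(8) + (n-1)(6)]
100 = n/2 × [16 + 6n - 6]
200 = n × [10 + 6n]
6n² + (10)n - 200 = 0
Discriminant: Δ = (10)² - 4(6)(-200) = 100 + 4800 = 4900
√Δ = 70
n = [-(10) + √Δ] / (2·6) = (-10 + 70) / 12 = 60 / 12 = 5
(The negative root is discarded since n must be a positive integer.)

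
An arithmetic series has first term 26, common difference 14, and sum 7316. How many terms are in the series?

Using S = n/2 × [2a + (n-1)d]
7316 = n/2 × [2(26) + (n-1)(14)]
7316 = n/2 × [52 + 14n - 14]
14632 = n × [38 + 14n]
14n² + (38)n - 14632 = 0
Discriminant: Δ = (38)² - 4(14)(-14632) = 1444 + 819392 = 820836
√Δ = 906
n = [-(38) + √Δ] / (2·14) = (-38 + 906) / 28 = 868 / 28 = 31
(The negative root is discarded since n must be a positive integer.)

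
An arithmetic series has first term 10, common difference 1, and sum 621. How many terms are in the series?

Using S = n/2 × [2a + (n-1)d]
621 = n/2 × [2(10) + (n-1)(1)]
621 = n/2 × [20 + 1n - 1]
1242 = n × [19 + 1n]
1n² + (19)n - 1242 = 0
Discriminant: Δ = (19)² - 4(1)(-1242) = 361 + 4968 = 5329
√Δ = 73
n = [-(19) + √Δ] / (2·1) = (-19 + 73) / 2 = 54 / 2 = 27
(The negative root is discarded since n must be a positive integer.)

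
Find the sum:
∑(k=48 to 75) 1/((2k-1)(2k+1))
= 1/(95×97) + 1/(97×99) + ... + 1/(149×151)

Partial fractions: 1/((2k-1)(2k+1)) = (1/2)[1/(2k-1) - 1/(2k+1)]
The series telescopes:
= (1/2)[1/95 - 1/151]
= 28/14345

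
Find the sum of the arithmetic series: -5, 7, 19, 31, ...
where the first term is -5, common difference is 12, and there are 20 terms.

Sₙ = n/2 × (first + last)
Last term = a + (n-1)d = -5 + (20-1)×12 = 223
S_20 = 20/2 × (-5 + 223)
S_20 = 20/2 × 218 = 2180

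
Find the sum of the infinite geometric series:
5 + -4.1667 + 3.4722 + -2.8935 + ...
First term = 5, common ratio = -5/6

For |r| < 1, S = a / (1 - r)
S = 5 / (1 - (-5/6))
S = 5 / (11/6)
S = 30/11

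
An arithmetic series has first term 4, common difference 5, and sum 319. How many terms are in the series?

Using S = n/2 × [2a + (n-1)d]
319 = n/2 × [2(4) + (n-1)(5)]
319 = n/2 × [8 + 5n - 5]
638 = n × [3 + 5n]
5n² + (3)n - 638 = 0
Discriminant: Δ = (3)² - 4(5)(-638) = 9 + 12760 = 12769
√Δ = 113
n = [-(3) + √Δ] / (2·5) = (-3 + 113) / 10 = 110 / 10 = 11
(The negative root is discarded since n must be a positive integer.)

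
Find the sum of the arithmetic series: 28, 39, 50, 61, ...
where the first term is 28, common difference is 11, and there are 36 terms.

Sₙ = n/2 × (first + last)
Last term = a + (n-1)d = 28 + (36-1)×11 = 413
S_36 = 36/2 × (28 + 413)
S_36 = 36/2 × 441 = 7938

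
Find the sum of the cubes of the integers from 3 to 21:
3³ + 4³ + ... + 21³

Use ∑_{k=1}^{n} k³ = [n(n+1)/2]², then subtract the first 2 terms.
∑_{k=1}^{21} k³ = [21×22/2]² = 231² = 53361
∑_{k=1}^{2} k³ = [2×3/2]² = 3² = 9
∑_{k=3}^{21} k³ = 53361 - 9 = 53352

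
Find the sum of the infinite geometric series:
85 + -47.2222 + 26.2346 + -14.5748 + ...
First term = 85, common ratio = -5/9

For |r| < 1, S = a / (1 - r)
S = 85 / (1 - (-5/9))
S = 85 / (14/9)
S = 765/14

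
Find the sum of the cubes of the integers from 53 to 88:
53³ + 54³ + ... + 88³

Use ∑_{k=1}^{n} k³ = [n(n+1)/2]², then subtract the first 52 terms.
∑_{k=1}^{88} k³ = [88×89/2]² = 3916² = 15335056
∑_{k=1}^{52} k³ = [52×53/2]² = 1378² = 1898884
∑_{k=53}^{88} k³ = 15335056 - 1898884 = 13436172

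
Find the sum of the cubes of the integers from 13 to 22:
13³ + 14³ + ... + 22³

Use ∑_{k=1}^{n} k³ = [n(n+1)/2]², then subtract the first 12 terms.
∑_{k=1}^{22} k³ = [22×23/2]² = 253² = 64009
∑_{k=1}^{12} k³ = [12×13/2]² = 78² = 6084
∑_{k=13}^{22} k³ = 64009 - 6084 = 57925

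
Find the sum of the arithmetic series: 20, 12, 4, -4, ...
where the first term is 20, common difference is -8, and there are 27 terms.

Sₙ = n/2 × (first + last)
Last term = a + (n-1)d = 20 + (27-1)×(-8) = -188
S_27 = 27/2 × (20 + (-188))
S_27 = 27/2 × (-168) = -2268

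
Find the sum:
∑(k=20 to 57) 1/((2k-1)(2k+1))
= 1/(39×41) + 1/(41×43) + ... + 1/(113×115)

Partial fractions: 1/((2k-1)(2k+1)) = (1/2)[1/(2k-1) - 1/(2k+1)]
The series telescopes:
= (1/2)[1/39 - 1/115]
= 38/4485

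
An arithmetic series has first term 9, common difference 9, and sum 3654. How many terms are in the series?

Using S = n/2 × [2a + (n-1)d]
3654 = n/2 × [2(9) + (n-1)(9)]
3654 = n/2 × [18 + 9n - 9]
7308 = n × [9 + 9n]
9n² + (9)n - 7308 = 0
Discriminant: Δ = (9)² - 4(9)(-7308) = 81 + 263088 = 263169
√Δ = 513
n = [-(9) + √Δ] / (2·9) = (-9 + 513) / 18 = 504 / 18 = 28
(The negative root is discarded since n must be a positive integer.)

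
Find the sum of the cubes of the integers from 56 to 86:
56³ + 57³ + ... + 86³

Use ∑_{k=1}^{n} k³ = [n(n+1)/2]², then subtract the first 55 terms.
∑_{k=1}^{86} k³ = [86×87/2]² = 3741² = 13995081
∑_{k=1}^{55} k³ = [55×56/2]² = 1540² = 2371600
∑_{k=56}^{86} k³ = 13995081 - 2371600 = 11623481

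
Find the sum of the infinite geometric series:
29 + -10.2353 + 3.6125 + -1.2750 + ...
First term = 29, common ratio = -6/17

For |r| < 1, S = a / (1 - r)
S = 29 / (1 - (-6/17))
S = 29 / (23/17)
S = 493/23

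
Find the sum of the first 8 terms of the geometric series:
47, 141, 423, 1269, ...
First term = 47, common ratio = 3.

Sₙ = a(1 - rⁿ) / (1 - r)
S_8 = 47(1 - 3^8) / (1 - 3)
S_8 = 47(1 - 6561) / (-2)
S_8 = 154160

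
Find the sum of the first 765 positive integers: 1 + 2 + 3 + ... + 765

Formula: ∑k = n(n+1)/2
= 765×766/2
= 585990/2
= 292995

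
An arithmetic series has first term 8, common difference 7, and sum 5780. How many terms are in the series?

Using S = n/2 × [2a + (n-1)d]
5780 = n/2 × [2(8) + (n-1)(7)]
5780 = n/2 × [16 + 7n - 7]
11560 = n × [9 + 7n]
7n² + (9)n - 11560 = 0
Discriminant: Δ = (9)² - 4(7)(-11560) = 81 + 323680 = 323761
√Δ = 569
n = [-(9) + √Δ] / (2·7) = (-9 + 569) / 14 = 560 / 14 = 40
(The negative root is discarded since n must be a positive integer.)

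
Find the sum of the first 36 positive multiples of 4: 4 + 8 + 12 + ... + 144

Factor out 4: = 4(1 + 2 + ... + 36) = 4 × n(n+1)/2
= 4 × 36×37/2
= 4 × 666
= 2664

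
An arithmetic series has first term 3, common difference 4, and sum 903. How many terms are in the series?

Using S = n/2 × [2a + (n-1)d]
903 = n/2 × [2(3) + (n-1)(4)]
903 = n/2 × [6 + 4n - 4]
1806 = n × [2 + 4n]
4n² + (2)n - 1806 = 0
Discriminant: Δ = (2)² - 4(4)(-1806) = 4 + 28896 = 28900
√Δ = 170
n = [-(2) + √Δ] / (2·4) = (-2 + 170) / 8 = 168 / 8 = 21
(The negative root is discarded since n must be a positive integer.)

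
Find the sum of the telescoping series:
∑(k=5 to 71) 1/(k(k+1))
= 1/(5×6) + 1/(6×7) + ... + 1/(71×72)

Partial fractions: 1/(k(k+1)) = 1/k - 1/(k+1)
The series telescopes:
= (1/5 - 1/6) + (1/6 - 1/7) + ... + (1/71 - 1/72)
= 1/5 - 1/72
= 67/360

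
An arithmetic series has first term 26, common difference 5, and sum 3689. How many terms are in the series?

Using S = n/2 × [2a + (n-1)d]
3689 = n/2 × [2(26) + (n-1)(5)]
3689 = n/2 × [52 + 5n - 5]
7378 = n × [47 + 5n]
5n² + (47)n - 7378 = 0
Discriminant: Δ = (47)² - 4(5)(-7378) = 2209 + 147560 = 149769
√Δ = 387
n = [-(47) + √Δ] / (2·5) = (-47 + 387) / 10 = 340 / 10 = 34
(The negative root is discarded since n must be a positive integer.)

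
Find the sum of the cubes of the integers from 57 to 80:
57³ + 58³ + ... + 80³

Use ∑_{k=1}^{n} k³ = [n(n+1)/2]², then subtract the first 56 terms.
∑_{k=1}^{80} k³ = [80×81/2]² = 3240² = 10497600
∑_{k=1}^{56} k³ = [56×57/2]² = 1596² = 2547216
∑_{k=57}^{80} k³ = 10497600 - 2547216 = 7950384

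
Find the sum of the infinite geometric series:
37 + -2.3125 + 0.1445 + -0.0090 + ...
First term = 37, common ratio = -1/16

For |r| < 1, S = a / (1 - r)
S = 37 / (1 - (-1/16))
S = 37 / (17/16)
S = 592/17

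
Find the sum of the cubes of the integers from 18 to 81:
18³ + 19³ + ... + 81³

Use ∑_{k=1}^{n} k³ = [n(n+1)/2]², then subtract the first 17 terms.
∑_{k=1}^{81} k³ = [81×82/2]² = 3321² = 11029041
∑_{k=1}^{17} k³ = [17×18/2]² = 153² = 23409
∑_{k=18}^{81} k³ = 11029041 - 23409 = 11005632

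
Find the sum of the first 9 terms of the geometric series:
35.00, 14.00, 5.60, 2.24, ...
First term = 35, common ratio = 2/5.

Sₙ = a(1 - rⁿ) / (1 - r)
S_9 = 35(1 - (2/5)^9) / (1 - (2/5))
S_9 = 35(1 - (512/1953125)) / (3/5)
S_9 = 4556097/78125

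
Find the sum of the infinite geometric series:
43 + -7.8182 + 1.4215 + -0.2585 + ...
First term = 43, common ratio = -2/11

For |r| < 1, S = a / (1 - r)
S = 43 / (1 - (-2/11))
S = 43 / (13/11)
S = 473/13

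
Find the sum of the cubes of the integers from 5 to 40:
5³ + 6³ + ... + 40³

Use ∑_{k=1}^{n} k³ = [n(n+1)/2]², then subtract the first 4 terms.
∑_{k=1}^{40} k³ = [40×41/2]² = 820² = 672400
∑_{k=1}^{4} k³ = [4×5/2]² = 10² = 100
∑_{k=5}^{40} k³ = 672400 - 100 = 672300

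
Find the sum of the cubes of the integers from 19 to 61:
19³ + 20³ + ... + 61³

Use ∑_{k=1}^{n} k³ = [n(n+1)/2]², then subtract the first 18 terms.
∑_{k=1}^{61} k³ = [61×62/2]² = 1891² = 3575881
∑_{k=1}^{18} k³ = [18×19/2]² = 171² = 29241
∑_{k=19}^{61} k³ = 3575881 - 29241 = 3546640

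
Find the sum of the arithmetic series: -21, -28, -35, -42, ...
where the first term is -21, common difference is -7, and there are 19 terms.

Sₙ = n/2 × (first + last)
Last term = a + (n-1)d = -21 + (19-1)×(-7) = -147
S_19 = 19/2 × (-21 + (-147))
S_19 = 19/2 × (-168) = -1596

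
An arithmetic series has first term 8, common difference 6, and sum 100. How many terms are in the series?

Using S = n/2 × [2a + (n-1)d]
100 = n/2 × [2(8) + (n-1)(6)]
100 = n/2 × [16 + 6n - 6]
200 = n × [10 + 6n]
6n² + (10)n - 200 = 0
Discriminant: Δ = (10)² - 4(6)(-200) = 100 + 4800 = 4900
√Δ = 70
n = [-(10) + √Δ] / (2·6) = (-10 + 70) / 12 = 60 / 12 = 5
(The negative root is discarded since n must be a positive integer.)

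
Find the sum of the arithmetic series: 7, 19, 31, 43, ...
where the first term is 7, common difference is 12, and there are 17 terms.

Sₙ = n/2 × (first + last)
Last term = a + (n-1)d = 7 + (17-1)×12 = 199
S_17 = 17/2 × (7 + 199)
S_17 = 17/2 × 206 = 1751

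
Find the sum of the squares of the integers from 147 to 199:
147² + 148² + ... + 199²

Use ∑_{k=1}^{n} k² = n(n+1)(2n+1)/6, then subtract the first 146 terms.
∑_{k=1}^{199} k² = 199×200×399/6 = 2646700
∑_{k=1}^{146} k² = 146×147×293/6 = 1048061
∑_{k=147}^{199} k² = 2646700 - 1048061 = 1598639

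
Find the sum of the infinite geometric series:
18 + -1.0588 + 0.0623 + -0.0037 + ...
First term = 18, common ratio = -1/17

For |r| < 1, S = a / (1 - r)
S = 18 / (1 - (-1/17))
S = 18 / (18/17)
S = 17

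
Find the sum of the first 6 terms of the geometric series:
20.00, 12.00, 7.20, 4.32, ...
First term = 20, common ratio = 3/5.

Sₙ = a(1 - rⁿ) / (1 - r)
S_6 = 20(1 - (3/5)^6) / (1 - (3/5))
S_6 = 20(1 - (729/15625)) / (2/5)
S_6 = 29792/625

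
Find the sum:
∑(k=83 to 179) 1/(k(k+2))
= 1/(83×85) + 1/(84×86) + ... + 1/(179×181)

Partial fractions: 1/(k(k+2)) = (1/2)[1/k - 1/(k+2)]
Telescoping leaves the first two and last two terms:
= (1/2)[1/83 + 1/84 - 1/180 - 1/181]
= 30458/4732245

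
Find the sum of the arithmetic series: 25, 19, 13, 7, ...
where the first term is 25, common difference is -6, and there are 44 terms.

Sₙ = n/2 × (first + last)
Last term = a + (n-1)d = 25 + (44-1)×(-6) = -233
S_44 = 44/2 × (25 + (-233))
S_44 = 44/2 × (-208) = -4576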